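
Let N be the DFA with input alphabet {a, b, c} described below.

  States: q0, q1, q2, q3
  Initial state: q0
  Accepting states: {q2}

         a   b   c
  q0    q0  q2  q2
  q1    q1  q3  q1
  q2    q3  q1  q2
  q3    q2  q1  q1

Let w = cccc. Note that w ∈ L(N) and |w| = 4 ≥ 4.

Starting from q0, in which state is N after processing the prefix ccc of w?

Run of N on the first 3 characters of w = c c c:
  step 0: q0  (start)
  step 1: q2  (read c: q0→q2)
  step 2: q2  (read c: q2→q2)
  step 3: q2  (read c: q2→q2)

After reading 3 characters, N is in state q2.
(This kind of state-tracing is the core of the pumping-lemma construction: with 4 states, pigeonhole forces a repeat within the first 4 steps.)

q2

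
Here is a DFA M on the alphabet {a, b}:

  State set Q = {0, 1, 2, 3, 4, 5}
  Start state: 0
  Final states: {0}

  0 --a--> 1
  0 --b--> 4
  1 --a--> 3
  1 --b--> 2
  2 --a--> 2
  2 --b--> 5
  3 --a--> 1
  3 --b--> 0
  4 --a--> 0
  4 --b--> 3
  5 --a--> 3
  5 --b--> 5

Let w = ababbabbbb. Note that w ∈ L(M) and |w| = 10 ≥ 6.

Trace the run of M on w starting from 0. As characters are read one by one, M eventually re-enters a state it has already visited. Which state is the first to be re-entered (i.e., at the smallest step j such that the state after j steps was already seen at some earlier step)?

2

State sequence: 0 -a-> 1 -b-> 2 -a-> 2 -b-> 5 -b-> 5 -a-> 3 -b-> 0 -b-> 4 -b-> 3 -b-> 0
First repeat at step 3: 2 was already visited.

The earliest repeat is at step j = 3: M is in 2, which it already visited at step i = 2.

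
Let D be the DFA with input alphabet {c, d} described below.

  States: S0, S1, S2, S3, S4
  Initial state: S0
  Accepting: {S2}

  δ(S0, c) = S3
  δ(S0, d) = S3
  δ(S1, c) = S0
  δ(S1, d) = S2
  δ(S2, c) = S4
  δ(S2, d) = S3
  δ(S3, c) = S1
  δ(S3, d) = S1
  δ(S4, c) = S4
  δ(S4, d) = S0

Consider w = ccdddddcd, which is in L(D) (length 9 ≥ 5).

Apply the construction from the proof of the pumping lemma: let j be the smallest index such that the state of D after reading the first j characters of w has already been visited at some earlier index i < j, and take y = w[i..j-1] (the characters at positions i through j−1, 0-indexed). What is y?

cdd

Run of D on w = c c d d d d d c d:
  step 0: S0  (start)
  step 1: S3  (read c: S0→S3)
  step 2: S1  (read c: S3→S1)
  step 3: S2  (read d: S1→S2)
  step 4: S3  (read d: S2→S3)   ← first repeat (S3 seen earlier)
  step 5: S1  (read d: S3→S1)
  step 6: S2  (read d: S1→S2)
  step 7: S3  (read d: S2→S3)
  step 8: S1  (read c: S3→S1)
  step 9: S2  (read d: S1→S2)

So i = 1, j = 4, giving x = w[0:1] = c, y = w[1:4] = cdd, z = w[4:9] = dddcd.
Check: |xy| = 4 ≤ 5 and |y| = 3 ≥ 1. Reading y takes D from S3 back to S3, so every xyⁱz is accepted.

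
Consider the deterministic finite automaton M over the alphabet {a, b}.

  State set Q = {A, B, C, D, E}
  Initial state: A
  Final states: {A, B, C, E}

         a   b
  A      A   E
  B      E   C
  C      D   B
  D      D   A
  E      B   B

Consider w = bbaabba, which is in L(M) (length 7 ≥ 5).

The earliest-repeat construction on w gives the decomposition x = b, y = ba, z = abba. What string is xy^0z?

babba

xy⁰z = xz = b·abba = babba.
Reading y = ba takes M from E back to E, so after x the machine is still in E, and z then leads to the accepting state E. Hence babba ∈ L(M).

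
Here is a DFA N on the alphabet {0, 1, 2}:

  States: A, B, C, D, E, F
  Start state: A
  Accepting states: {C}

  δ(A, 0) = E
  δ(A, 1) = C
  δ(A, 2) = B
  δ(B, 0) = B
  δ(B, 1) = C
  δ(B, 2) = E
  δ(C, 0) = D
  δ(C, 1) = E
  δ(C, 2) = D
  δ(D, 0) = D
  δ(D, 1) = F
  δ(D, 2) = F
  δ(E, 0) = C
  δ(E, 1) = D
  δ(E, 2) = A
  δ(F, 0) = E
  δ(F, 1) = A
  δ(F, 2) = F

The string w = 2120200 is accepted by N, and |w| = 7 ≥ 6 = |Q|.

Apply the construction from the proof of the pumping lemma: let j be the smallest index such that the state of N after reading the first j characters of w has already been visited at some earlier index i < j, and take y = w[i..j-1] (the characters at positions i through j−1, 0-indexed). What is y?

Run of N on w = 2 1 2 0 2 0 0:
  step 0: A  (start)
  step 1: B  (read 2: A→B)
  step 2: C  (read 1: B→C)
  step 3: D  (read 2: C→D)
  step 4: D  (read 0: D→D)   ← first repeat (D seen earlier)
  step 5: F  (read 2: D→F)
  step 6: E  (read 0: F→E)
  step 7: C  (read 0: E→C)

So i = 3, j = 4, giving x = w[0:3] = 212, y = w[3:4] = 0, z = w[4:7] = 200.
Check: |xy| = 4 ≤ 6 and |y| = 1 ≥ 1. Reading y takes N from D back to D, so every xyⁱz is accepted.

0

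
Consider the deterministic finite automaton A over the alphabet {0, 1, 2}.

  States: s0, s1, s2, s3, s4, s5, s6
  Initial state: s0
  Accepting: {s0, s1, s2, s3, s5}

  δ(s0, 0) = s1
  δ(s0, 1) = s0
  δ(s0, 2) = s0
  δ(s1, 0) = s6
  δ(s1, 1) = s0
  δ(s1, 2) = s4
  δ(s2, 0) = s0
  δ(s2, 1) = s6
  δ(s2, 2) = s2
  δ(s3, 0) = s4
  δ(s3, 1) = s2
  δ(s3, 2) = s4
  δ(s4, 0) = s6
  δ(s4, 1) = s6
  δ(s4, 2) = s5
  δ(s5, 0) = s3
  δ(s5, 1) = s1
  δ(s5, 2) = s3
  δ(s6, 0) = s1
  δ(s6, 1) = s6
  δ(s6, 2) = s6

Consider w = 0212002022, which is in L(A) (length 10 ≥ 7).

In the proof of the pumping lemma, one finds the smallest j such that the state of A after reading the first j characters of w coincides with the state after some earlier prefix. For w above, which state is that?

State sequence: s0 -0-> s1 -2-> s4 -1-> s6 -2-> s6 -0-> s1 -0-> s6 -2-> s6 -0-> s1 -2-> s4 -2-> s5
First repeat at step 4: s6 was already visited.

The earliest repeat is at step j = 4: A is in s6, which it already visited at step i = 3.
With |Q| = 7, pigeonhole forces a state repeat no later than step 7; the substring read between the first and second visits to that state can be pumped.

s6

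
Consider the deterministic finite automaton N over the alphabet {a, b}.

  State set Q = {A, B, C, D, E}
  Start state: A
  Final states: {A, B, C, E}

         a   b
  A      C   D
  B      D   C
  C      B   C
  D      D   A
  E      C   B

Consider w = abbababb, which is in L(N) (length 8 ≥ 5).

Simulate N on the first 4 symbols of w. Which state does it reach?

Run of N on the first 4 characters of w = a b b a:
  step 0: A  (start)
  step 1: C  (read a: A→C)
  step 2: C  (read b: C→C)
  step 3: C  (read b: C→C)
  step 4: B  (read a: C→B)

After reading 4 characters, N is in state B.

B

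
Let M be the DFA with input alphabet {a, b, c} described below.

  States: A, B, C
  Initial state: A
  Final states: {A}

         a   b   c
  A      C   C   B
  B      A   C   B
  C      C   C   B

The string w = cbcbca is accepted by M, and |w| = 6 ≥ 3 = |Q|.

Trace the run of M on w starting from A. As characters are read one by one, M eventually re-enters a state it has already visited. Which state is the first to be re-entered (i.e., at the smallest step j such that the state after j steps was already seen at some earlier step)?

Run of M on w = c b c b c a:
  step 0: A  (start)
  step 1: B  (read c: A→B)
  step 2: C  (read b: B→C)
  step 3: B  (read c: C→B)   ← first repeat (B seen earlier)
  step 4: C  (read b: B→C)
  step 5: B  (read c: C→B)
  step 6: A  (read a: B→A)

The earliest repeat is at step j = 3: M is in B, which it already visited at step i = 1.

B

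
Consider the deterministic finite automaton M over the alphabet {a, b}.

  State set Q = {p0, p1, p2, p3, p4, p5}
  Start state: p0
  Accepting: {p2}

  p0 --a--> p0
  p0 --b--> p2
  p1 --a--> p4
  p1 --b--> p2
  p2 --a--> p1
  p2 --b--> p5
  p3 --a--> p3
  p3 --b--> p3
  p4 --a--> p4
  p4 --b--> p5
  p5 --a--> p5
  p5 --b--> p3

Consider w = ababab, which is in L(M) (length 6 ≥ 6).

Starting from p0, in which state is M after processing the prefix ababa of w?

Run of M on the first 5 characters of w = a b a b a:
  step 0: p0  (start)
  step 1: p0  (read a: p0→p0)
  step 2: p2  (read b: p0→p2)
  step 3: p1  (read a: p2→p1)
  step 4: p2  (read b: p1→p2)
  step 5: p1  (read a: p2→p1)

After reading 5 characters, M is in state p1.

p1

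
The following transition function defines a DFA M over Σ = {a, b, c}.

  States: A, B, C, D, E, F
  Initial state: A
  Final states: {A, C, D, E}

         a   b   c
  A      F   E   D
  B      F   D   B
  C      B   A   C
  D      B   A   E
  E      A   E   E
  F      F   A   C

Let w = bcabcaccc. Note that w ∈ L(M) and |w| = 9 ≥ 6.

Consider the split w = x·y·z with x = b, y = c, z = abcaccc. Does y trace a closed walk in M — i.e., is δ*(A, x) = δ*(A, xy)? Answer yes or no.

yes

State sequence: A -b-> E -c-> E

After x (step 1): E. After xy (step 2): E.
They match, so y = c drives M around a cycle from E back to itself; pumping y any number of times keeps M in E before reading z, and xyⁱz ∈ L(M) for every i ≥ 0.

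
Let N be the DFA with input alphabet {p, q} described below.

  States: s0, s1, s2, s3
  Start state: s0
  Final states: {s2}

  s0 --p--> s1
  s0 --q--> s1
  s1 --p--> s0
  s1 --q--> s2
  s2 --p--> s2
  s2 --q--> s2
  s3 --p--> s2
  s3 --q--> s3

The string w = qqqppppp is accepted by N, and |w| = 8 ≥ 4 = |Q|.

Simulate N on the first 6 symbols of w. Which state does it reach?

Run of N on the first 6 characters of w = q q q p p p:
  step 0: s0  (start)
  step 1: s1  (read q: s0→s1)
  step 2: s2  (read q: s1→s2)
  step 3: s2  (read q: s2→s2)
  step 4: s2  (read p: s2→s2)
  step 5: s2  (read p: s2→s2)
  step 6: s2  (read p: s2→s2)

After reading 6 characters, N is in state s2.

s2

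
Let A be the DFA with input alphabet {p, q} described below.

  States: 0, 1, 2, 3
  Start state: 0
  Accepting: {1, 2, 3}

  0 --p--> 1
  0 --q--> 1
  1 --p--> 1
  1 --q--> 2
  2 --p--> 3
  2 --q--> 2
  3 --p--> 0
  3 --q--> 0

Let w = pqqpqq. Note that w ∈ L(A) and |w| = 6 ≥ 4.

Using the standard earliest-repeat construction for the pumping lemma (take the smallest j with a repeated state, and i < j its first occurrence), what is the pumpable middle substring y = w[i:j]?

State sequence: 0 -p-> 1 -q-> 2 -q-> 2 -p-> 3 -q-> 0 -q-> 1
First repeat at step 3: 2 was already visited.

So i = 2, j = 3, giving x = w[0:2] = pq, y = w[2:3] = q, z = w[3:6] = pqq.
Check: |xy| = 3 ≤ 4 and |y| = 1 ≥ 1. Reading y takes A from 2 back to 2, so every xyⁱz is accepted.
With |Q| = 4, pigeonhole forces a state repeat no later than step 4; the substring read between the first and second visits to that state can be pumped.

q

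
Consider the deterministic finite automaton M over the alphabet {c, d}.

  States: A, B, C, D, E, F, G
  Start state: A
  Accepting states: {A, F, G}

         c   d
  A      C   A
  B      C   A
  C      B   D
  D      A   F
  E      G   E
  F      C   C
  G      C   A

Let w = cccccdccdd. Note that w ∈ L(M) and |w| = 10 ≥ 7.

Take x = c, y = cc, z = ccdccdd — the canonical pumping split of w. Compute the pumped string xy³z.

cccccccccdccdd

xy^3z = c·cc·cc·cc·ccdccdd = cccccccccdccdd.
Reading y = cc takes M from C back to C, so after x·y·y·y the machine is still in C, and z then leads to the accepting state F. Hence cccccccccdccdd ∈ L(M).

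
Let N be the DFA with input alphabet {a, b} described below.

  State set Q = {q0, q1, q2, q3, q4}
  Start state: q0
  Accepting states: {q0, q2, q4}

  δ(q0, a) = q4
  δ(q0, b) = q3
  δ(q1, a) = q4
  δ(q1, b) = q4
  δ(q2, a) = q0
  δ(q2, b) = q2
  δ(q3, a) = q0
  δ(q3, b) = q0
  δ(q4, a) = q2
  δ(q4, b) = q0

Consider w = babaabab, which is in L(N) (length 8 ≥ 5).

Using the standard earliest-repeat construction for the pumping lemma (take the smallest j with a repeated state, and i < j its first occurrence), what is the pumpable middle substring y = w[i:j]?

State sequence: q0 -b-> q3 -a-> q0 -b-> q3 -a-> q0 -a-> q4 -b-> q0 -a-> q4 -b-> q0
First repeat at step 2: q0 was already visited.

So i = 0, j = 2, giving x = w[0:0] = ε, y = w[0:2] = ba, z = w[2:8] = baabab.
Check: |xy| = 2 ≤ 5 and |y| = 2 ≥ 1. Reading y takes N from q0 back to q0, so every xyⁱz is accepted.

ba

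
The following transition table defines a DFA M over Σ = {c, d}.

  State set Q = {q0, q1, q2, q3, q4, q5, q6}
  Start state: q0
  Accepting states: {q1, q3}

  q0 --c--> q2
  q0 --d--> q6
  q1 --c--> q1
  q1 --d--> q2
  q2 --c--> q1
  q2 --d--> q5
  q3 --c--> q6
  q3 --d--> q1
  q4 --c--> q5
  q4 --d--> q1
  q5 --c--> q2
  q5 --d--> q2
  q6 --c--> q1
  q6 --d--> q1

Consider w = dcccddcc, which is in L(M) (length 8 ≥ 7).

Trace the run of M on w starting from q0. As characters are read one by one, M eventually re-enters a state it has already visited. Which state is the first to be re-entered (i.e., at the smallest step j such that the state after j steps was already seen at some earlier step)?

q1

Run of M on w = d c c c d d c c:
  step 0: q0  (start)
  step 1: q6  (read d: q0→q6)
  step 2: q1  (read c: q6→q1)
  step 3: q1  (read c: q1→q1)   ← first repeat (q1 seen earlier)
  step 4: q1  (read c: q1→q1)
  step 5: q2  (read d: q1→q2)
  step 6: q5  (read d: q2→q5)
  step 7: q2  (read c: q5→q2)
  step 8: q1  (read c: q2→q1)

The earliest repeat is at step j = 3: M is in q1, which it already visited at step i = 2.
Since M has 7 states, any run of length ≥ 7 visits 7+1 states, so by pigeonhole some state repeats within the first 7 steps — that repeat gives the pumpable loop.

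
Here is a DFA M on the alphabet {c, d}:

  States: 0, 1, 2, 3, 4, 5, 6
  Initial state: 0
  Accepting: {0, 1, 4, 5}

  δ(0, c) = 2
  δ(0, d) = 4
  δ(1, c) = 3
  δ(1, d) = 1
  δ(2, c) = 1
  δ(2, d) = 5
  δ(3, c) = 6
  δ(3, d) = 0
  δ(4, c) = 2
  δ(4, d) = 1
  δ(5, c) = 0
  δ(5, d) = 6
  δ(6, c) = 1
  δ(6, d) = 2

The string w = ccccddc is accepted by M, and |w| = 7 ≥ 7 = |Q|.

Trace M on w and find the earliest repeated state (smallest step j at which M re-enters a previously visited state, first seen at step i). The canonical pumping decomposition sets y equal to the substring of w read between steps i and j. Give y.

cccd

State sequence: 0 -c-> 2 -c-> 1 -c-> 3 -c-> 6 -d-> 2 -d-> 5 -c-> 0
First repeat at step 5: 2 was already visited.

So i = 1, j = 5, giving x = w[0:1] = c, y = w[1:5] = cccd, z = w[5:7] = dc.
Check: |xy| = 5 ≤ 7 and |y| = 4 ≥ 1. Reading y takes M from 2 back to 2, so every xyⁱz is accepted.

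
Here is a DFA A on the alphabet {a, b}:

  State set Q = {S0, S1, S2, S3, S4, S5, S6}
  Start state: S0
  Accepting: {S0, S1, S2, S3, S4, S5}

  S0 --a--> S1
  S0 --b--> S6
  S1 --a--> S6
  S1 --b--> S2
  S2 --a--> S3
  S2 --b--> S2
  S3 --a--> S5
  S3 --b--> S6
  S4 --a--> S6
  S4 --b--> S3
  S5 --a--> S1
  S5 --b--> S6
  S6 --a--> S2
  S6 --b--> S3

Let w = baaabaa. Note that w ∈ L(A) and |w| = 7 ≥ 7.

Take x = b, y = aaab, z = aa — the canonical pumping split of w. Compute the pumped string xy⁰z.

baa

xy⁰z = xz = b·aa = baa.
Reading y = aaab takes A from S6 back to S6, so after x the machine is still in S6, and z then leads to the accepting state S3. Hence baa ∈ L(A).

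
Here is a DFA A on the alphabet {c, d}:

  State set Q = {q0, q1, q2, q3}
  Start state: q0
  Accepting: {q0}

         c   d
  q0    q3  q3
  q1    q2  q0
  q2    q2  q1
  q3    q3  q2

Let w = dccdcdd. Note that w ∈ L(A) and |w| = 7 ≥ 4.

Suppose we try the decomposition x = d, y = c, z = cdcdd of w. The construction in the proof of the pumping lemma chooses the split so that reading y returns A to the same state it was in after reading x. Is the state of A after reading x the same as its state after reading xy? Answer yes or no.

yes

State sequence: q0 -d-> q3 -c-> q3

After x (step 1): q3. After xy (step 2): q3.
They match, so y = c drives A around a cycle from q3 back to itself; pumping y any number of times keeps A in q3 before reading z, and xyⁱz ∈ L(A) for every i ≥ 0.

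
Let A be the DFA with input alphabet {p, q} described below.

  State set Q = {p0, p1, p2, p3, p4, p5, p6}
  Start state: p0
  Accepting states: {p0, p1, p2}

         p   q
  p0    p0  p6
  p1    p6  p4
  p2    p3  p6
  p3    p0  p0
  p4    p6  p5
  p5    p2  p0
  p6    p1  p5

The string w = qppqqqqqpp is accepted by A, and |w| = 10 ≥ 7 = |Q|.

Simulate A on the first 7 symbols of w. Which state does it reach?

p5

Run of A on the first 7 characters of w = q p p q q q q:
  step 0: p0  (start)
  step 1: p6  (read q: p0→p6)
  step 2: p1  (read p: p6→p1)
  step 3: p6  (read p: p1→p6)
  step 4: p5  (read q: p6→p5)
  step 5: p0  (read q: p5→p0)
  step 6: p6  (read q: p0→p6)
  step 7: p5  (read q: p6→p5)

After reading 7 characters, A is in state p5.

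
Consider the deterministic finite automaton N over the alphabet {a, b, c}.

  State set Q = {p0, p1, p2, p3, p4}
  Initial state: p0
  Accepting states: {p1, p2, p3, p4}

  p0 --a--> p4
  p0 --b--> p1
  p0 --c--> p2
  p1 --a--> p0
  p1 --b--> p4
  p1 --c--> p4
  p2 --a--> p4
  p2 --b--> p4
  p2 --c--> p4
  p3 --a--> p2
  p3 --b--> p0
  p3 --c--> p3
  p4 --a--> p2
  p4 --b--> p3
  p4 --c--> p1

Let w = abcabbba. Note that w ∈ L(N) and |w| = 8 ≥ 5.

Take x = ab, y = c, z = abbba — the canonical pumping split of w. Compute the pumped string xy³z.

xy^3z = ab·c·c·c·abbba = abcccabbba.
Reading y = c takes N from p3 back to p3, so after x·y·y·y the machine is still in p3, and z then leads to the accepting state p4. Hence abcccabbba ∈ L(N).

abcccabbba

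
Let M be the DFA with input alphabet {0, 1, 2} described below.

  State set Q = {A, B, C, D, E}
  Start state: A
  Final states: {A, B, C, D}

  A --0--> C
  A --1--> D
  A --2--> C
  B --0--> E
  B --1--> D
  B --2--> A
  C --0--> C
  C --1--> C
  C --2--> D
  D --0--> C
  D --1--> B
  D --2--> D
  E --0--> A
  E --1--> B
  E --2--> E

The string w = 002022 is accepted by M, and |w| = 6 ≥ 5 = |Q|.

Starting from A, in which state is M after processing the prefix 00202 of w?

Run of M on the first 5 characters of w = 0 0 2 0 2:
  step 0: A  (start)
  step 1: C  (read 0: A→C)
  step 2: C  (read 0: C→C)
  step 3: D  (read 2: C→D)
  step 4: C  (read 0: D→C)
  step 5: D  (read 2: C→D)

After reading 5 characters, M is in state D.
(This kind of state-tracing is the core of the pumping-lemma construction: with 5 states, pigeonhole forces a repeat within the first 5 steps.)

D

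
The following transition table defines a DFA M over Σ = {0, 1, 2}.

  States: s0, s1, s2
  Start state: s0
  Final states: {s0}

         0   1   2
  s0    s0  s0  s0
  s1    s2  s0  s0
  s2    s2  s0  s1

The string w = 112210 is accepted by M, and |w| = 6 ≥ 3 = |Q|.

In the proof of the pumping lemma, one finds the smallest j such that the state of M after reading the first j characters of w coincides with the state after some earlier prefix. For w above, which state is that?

s0

Run of M on w = 1 1 2 2 1 0:
  step 0: s0  (start)
  step 1: s0  (read 1: s0→s0)   ← first repeat (s0 seen earlier)
  step 2: s0  (read 1: s0→s0)
  step 3: s0  (read 2: s0→s0)
  step 4: s0  (read 2: s0→s0)
  step 5: s0  (read 1: s0→s0)
  step 6: s0  (read 0: s0→s0)

The earliest repeat is at step j = 1: M is in s0, which it already visited at step i = 0.
Pumping length from the standard proof: p = 3 (the number of states). The repeated state found above gives |xy| = j ≤ 3 and |y| = j − i ≥ 1.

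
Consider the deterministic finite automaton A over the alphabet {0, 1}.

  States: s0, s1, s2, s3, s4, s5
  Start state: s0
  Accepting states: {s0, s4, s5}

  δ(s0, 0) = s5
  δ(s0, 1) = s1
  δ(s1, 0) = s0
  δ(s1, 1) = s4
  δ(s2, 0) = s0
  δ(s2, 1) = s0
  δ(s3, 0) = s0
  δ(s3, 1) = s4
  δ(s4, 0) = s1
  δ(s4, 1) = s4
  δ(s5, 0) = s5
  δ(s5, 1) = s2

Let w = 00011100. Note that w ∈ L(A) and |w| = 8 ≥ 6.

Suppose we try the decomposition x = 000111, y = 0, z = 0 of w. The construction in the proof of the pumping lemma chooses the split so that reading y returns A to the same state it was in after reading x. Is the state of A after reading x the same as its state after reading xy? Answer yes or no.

no

Run of A on the first 7 characters of w = 0 0 0 1 1 1 0:
  step 0: s0  (start)
  step 1: s5  (read 0: s0→s5)
  step 2: s5  (read 0: s5→s5)
  step 3: s5  (read 0: s5→s5)
  step 4: s2  (read 1: s5→s2)
  step 5: s0  (read 1: s2→s0)
  step 6: s1  (read 1: s0→s1)
  step 7: s0  (read 0: s1→s0)

After x (step 6): s1. After xy (step 7): s0.
They differ (s1 ≠ s0), so y is not a cycle from the state after x; this split is not the one the pumping-lemma construction produces, and pumping y need not keep the string in L(A).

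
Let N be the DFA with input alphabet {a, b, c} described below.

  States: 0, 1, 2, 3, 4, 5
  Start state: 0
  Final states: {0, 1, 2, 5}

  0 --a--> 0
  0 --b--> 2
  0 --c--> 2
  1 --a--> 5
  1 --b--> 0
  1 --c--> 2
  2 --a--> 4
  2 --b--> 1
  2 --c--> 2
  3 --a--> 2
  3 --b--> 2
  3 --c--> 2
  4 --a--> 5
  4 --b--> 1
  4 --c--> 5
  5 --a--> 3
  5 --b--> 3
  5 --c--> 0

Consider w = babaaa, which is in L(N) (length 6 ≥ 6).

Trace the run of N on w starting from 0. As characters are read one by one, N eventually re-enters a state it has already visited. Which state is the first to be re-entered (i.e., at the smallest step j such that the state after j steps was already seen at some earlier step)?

State sequence: 0 -b-> 2 -a-> 4 -b-> 1 -a-> 5 -a-> 3 -a-> 2
First repeat at step 6: 2 was already visited.

The earliest repeat is at step j = 6: N is in 2, which it already visited at step i = 1.
Since N has 6 states, any run of length ≥ 6 visits 6+1 states, so by pigeonhole some state repeats within the first 6 steps — that repeat gives the pumpable loop.

2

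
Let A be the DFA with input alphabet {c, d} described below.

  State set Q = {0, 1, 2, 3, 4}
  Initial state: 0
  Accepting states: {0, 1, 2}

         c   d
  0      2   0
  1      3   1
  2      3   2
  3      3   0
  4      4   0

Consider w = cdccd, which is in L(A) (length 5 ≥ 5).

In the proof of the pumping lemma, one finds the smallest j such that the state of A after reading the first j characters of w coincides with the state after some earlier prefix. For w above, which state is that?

2

Run of A on w = c d c c d:
  step 0: 0  (start)
  step 1: 2  (read c: 0→2)
  step 2: 2  (read d: 2→2)   ← first repeat (2 seen earlier)
  step 3: 3  (read c: 2→3)
  step 4: 3  (read c: 3→3)
  step 5: 0  (read d: 3→0)

The earliest repeat is at step j = 2: A is in 2, which it already visited at step i = 1.
The DFA has 5 states, so the proof of the pumping lemma guarantees a repeated state among the first 5+1 visited; the segment between the two visits is the pumpable y.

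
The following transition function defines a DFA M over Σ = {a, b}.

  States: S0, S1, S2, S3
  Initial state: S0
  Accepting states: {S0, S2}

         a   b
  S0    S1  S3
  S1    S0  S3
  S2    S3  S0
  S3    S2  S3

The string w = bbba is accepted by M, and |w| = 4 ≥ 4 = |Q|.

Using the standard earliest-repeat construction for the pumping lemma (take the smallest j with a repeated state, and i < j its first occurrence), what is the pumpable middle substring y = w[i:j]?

b

State sequence: S0 -b-> S3 -b-> S3 -b-> S3 -a-> S2
First repeat at step 2: S3 was already visited.

So i = 1, j = 2, giving x = w[0:1] = b, y = w[1:2] = b, z = w[2:4] = ba.
Check: |xy| = 2 ≤ 4 and |y| = 1 ≥ 1. Reading y takes M from S3 back to S3, so every xyⁱz is accepted.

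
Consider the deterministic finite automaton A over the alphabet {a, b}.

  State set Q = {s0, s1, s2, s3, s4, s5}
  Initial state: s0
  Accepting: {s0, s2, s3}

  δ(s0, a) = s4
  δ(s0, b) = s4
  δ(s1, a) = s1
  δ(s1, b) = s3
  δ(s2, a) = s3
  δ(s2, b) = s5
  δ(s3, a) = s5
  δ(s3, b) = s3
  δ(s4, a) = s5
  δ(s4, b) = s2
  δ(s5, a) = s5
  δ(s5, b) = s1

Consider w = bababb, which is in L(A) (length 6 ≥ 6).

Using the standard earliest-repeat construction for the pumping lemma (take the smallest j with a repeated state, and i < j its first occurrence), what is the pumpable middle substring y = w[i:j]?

Run of A on w = b a b a b b:
  step 0: s0  (start)
  step 1: s4  (read b: s0→s4)
  step 2: s5  (read a: s4→s5)
  step 3: s1  (read b: s5→s1)
  step 4: s1  (read a: s1→s1)   ← first repeat (s1 seen earlier)
  step 5: s3  (read b: s1→s3)
  step 6: s3  (read b: s3→s3)

So i = 3, j = 4, giving x = w[0:3] = bab, y = w[3:4] = a, z = w[4:6] = bb.
Check: |xy| = 4 ≤ 6 and |y| = 1 ≥ 1. Reading y takes A from s1 back to s1, so every xyⁱz is accepted.
The DFA has 6 states, so the proof of the pumping lemma guarantees a repeated state among the first 6+1 visited; the segment between the two visits is the pumpable y.

a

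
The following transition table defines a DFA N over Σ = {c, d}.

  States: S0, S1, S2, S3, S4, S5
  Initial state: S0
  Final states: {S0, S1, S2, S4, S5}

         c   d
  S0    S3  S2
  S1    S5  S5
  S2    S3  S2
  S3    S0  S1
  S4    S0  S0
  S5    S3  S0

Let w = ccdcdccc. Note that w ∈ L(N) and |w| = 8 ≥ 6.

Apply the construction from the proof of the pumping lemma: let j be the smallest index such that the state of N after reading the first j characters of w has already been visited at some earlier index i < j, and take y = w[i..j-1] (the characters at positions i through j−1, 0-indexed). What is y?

cc

Run of N on w = c c d c d c c c:
  step 0: S0  (start)
  step 1: S3  (read c: S0→S3)
  step 2: S0  (read c: S3→S0)   ← first repeat (S0 seen earlier)
  step 3: S2  (read d: S0→S2)
  step 4: S3  (read c: S2→S3)
  step 5: S1  (read d: S3→S1)
  step 6: S5  (read c: S1→S5)
  step 7: S3  (read c: S5→S3)
  step 8: S0  (read c: S3→S0)

So i = 0, j = 2, giving x = w[0:0] = ε, y = w[0:2] = cc, z = w[2:8] = dcdccc.
Check: |xy| = 2 ≤ 6 and |y| = 2 ≥ 1. Reading y takes N from S0 back to S0, so every xyⁱz is accepted.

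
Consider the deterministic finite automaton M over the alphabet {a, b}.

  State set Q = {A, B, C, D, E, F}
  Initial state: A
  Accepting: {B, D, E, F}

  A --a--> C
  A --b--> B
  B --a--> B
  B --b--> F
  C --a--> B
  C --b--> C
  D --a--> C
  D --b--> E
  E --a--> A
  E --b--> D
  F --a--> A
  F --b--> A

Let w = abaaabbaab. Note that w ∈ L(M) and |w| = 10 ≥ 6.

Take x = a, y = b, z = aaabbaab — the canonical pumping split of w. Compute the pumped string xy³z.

xy^3z = a·b·b·b·aaabbaab = abbbaaabbaab.
Reading y = b takes M from C back to C, so after x·y·y·y the machine is still in C, and z then leads to the accepting state F. Hence abbbaaabbaab ∈ L(M).

abbbaaabbaab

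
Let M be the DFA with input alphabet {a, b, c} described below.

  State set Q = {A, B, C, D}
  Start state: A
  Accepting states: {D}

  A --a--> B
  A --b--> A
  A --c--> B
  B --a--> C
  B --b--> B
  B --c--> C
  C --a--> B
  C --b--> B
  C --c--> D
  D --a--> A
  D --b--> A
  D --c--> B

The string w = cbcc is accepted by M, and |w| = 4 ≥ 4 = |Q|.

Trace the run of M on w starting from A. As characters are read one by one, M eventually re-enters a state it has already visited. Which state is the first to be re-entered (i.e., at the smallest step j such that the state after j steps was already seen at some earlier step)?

B

State sequence: A -c-> B -b-> B -c-> C -c-> D
First repeat at step 2: B was already visited.

The earliest repeat is at step j = 2: M is in B, which it already visited at step i = 1.
With |Q| = 4, pigeonhole forces a state repeat no later than step 4; the substring read between the first and second visits to that state can be pumped.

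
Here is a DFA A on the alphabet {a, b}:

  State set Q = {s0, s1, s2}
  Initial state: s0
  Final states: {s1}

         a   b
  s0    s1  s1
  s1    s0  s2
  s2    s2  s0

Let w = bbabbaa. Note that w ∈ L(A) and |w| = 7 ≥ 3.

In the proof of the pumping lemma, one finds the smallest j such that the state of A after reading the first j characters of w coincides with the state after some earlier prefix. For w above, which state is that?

Run of A on w = b b a b b a a:
  step 0: s0  (start)
  step 1: s1  (read b: s0→s1)
  step 2: s2  (read b: s1→s2)
  step 3: s2  (read a: s2→s2)   ← first repeat (s2 seen earlier)
  step 4: s0  (read b: s2→s0)
  step 5: s1  (read b: s0→s1)
  step 6: s0  (read a: s1→s0)
  step 7: s1  (read a: s0→s1)

The earliest repeat is at step j = 3: A is in s2, which it already visited at step i = 2.
Since A has 3 states, any run of length ≥ 3 visits 3+1 states, so by pigeonhole some state repeats within the first 3 steps — that repeat gives the pumpable loop.

s2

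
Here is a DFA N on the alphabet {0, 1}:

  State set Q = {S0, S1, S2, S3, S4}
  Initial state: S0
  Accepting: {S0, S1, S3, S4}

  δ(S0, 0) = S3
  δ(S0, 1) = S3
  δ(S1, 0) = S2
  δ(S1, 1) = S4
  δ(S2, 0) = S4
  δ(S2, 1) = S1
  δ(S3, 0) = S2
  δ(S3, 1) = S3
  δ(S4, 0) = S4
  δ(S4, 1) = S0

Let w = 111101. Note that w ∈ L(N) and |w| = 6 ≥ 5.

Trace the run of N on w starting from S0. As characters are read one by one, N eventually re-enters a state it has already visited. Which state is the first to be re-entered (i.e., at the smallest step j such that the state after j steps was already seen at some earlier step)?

S3

State sequence: S0 -1-> S3 -1-> S3 -1-> S3 -1-> S3 -0-> S2 -1-> S1
First repeat at step 2: S3 was already visited.

The earliest repeat is at step j = 2: N is in S3, which it already visited at step i = 1.
With |Q| = 5, pigeonhole forces a state repeat no later than step 5; the substring read between the first and second visits to that state can be pumped.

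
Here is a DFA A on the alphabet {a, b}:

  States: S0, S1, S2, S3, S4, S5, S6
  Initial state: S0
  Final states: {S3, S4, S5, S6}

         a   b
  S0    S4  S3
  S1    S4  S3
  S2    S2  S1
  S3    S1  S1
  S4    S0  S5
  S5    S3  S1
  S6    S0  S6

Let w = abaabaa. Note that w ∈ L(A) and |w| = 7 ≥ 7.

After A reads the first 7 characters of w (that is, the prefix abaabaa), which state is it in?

S4

State sequence: S0 -a-> S4 -b-> S5 -a-> S3 -a-> S1 -b-> S3 -a-> S1 -a-> S4

After reading 7 characters, A is in state S4.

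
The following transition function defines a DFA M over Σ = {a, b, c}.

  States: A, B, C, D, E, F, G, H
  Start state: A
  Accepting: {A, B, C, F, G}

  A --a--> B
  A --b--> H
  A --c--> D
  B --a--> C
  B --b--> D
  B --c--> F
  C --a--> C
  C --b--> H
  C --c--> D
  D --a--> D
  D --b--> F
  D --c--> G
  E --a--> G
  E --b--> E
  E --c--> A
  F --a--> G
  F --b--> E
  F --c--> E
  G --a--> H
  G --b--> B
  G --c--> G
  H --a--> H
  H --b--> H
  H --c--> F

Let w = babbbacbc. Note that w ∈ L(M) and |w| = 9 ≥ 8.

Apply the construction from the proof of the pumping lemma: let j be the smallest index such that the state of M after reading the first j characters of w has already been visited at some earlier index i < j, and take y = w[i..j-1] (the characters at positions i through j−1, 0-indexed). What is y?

Run of M on w = b a b b b a c b c:
  step 0: A  (start)
  step 1: H  (read b: A→H)
  step 2: H  (read a: H→H)   ← first repeat (H seen earlier)
  step 3: H  (read b: H→H)
  step 4: H  (read b: H→H)
  step 5: H  (read b: H→H)
  step 6: H  (read a: H→H)
  step 7: F  (read c: H→F)
  step 8: E  (read b: F→E)
  step 9: A  (read c: E→A)

So i = 1, j = 2, giving x = w[0:1] = b, y = w[1:2] = a, z = w[2:9] = bbbacbc.
Check: |xy| = 2 ≤ 8 and |y| = 1 ≥ 1. Reading y takes M from H back to H, so every xyⁱz is accepted.
Pumping length from the standard proof: p = 8 (the number of states). The repeated state found above gives |xy| = j ≤ 8 and |y| = j − i ≥ 1.

a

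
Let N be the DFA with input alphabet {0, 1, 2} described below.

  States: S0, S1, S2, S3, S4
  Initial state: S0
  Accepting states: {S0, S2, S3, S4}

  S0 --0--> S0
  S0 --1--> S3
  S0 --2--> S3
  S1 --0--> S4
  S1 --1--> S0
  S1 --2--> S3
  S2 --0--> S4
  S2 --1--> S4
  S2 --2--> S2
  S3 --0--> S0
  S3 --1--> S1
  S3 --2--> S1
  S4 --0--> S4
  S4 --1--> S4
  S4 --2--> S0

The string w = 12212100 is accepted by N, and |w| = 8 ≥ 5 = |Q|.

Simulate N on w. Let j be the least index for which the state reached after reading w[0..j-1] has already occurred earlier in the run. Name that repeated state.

Run of N on w = 1 2 2 1 2 1 0 0:
  step 0: S0  (start)
  step 1: S3  (read 1: S0→S3)
  step 2: S1  (read 2: S3→S1)
  step 3: S3  (read 2: S1→S3)   ← first repeat (S3 seen earlier)
  step 4: S1  (read 1: S3→S1)
  step 5: S3  (read 2: S1→S3)
  step 6: S1  (read 1: S3→S1)
  step 7: S4  (read 0: S1→S4)
  step 8: S4  (read 0: S4→S4)

The earliest repeat is at step j = 3: N is in S3, which it already visited at step i = 1.
With |Q| = 5, pigeonhole forces a state repeat no later than step 5; the substring read between the first and second visits to that state can be pumped.

S3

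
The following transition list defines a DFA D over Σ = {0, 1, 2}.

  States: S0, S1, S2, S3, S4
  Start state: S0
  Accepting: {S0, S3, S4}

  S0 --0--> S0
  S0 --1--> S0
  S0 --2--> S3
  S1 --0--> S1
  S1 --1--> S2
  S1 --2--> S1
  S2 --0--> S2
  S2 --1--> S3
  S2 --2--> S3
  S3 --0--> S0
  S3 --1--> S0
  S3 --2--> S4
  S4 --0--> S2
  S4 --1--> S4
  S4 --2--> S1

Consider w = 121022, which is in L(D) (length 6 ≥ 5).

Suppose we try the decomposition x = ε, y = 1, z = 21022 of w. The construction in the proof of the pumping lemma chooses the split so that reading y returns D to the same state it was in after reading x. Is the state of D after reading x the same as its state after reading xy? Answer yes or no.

Run of D on the first 1 characters of w = 1:
  step 0: S0  (start)
  step 1: S0  (read 1: S0→S0)

After x (step 0): S0. After xy (step 1): S0.
They match, so y = 1 drives D around a cycle from S0 back to itself; pumping y any number of times keeps D in S0 before reading z, and xyⁱz ∈ L(D) for every i ≥ 0.

yes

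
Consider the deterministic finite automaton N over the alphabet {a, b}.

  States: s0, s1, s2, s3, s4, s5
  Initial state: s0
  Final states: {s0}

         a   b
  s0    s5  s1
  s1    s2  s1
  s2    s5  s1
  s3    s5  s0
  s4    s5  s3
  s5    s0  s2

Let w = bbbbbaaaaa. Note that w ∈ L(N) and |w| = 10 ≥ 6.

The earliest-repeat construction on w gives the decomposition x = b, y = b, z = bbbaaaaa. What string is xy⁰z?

xy⁰z = xz = b·bbbaaaaa = bbbbaaaaa.
Reading y = b takes N from s1 back to s1, so after x the machine is still in s1, and z then leads to the accepting state s0. Hence bbbbaaaaa ∈ L(N).

bbbbaaaaa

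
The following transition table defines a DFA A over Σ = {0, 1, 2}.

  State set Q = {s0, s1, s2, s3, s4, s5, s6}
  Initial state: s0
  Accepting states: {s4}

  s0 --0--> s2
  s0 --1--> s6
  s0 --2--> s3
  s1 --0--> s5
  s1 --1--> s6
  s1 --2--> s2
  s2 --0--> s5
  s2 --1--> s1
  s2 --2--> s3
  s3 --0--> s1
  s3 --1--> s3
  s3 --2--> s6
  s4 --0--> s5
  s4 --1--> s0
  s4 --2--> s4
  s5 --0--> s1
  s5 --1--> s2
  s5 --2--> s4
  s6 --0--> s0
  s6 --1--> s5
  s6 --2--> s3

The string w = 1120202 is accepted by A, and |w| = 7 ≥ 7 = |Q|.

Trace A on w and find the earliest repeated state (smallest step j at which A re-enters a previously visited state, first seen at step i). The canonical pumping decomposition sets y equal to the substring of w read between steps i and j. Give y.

20

Run of A on w = 1 1 2 0 2 0 2:
  step 0: s0  (start)
  step 1: s6  (read 1: s0→s6)
  step 2: s5  (read 1: s6→s5)
  step 3: s4  (read 2: s5→s4)
  step 4: s5  (read 0: s4→s5)   ← first repeat (s5 seen earlier)
  step 5: s4  (read 2: s5→s4)
  step 6: s5  (read 0: s4→s5)
  step 7: s4  (read 2: s5→s4)

So i = 2, j = 4, giving x = w[0:2] = 11, y = w[2:4] = 20, z = w[4:7] = 202.
Check: |xy| = 4 ≤ 7 and |y| = 2 ≥ 1. Reading y takes A from s5 back to s5, so every xyⁱz is accepted.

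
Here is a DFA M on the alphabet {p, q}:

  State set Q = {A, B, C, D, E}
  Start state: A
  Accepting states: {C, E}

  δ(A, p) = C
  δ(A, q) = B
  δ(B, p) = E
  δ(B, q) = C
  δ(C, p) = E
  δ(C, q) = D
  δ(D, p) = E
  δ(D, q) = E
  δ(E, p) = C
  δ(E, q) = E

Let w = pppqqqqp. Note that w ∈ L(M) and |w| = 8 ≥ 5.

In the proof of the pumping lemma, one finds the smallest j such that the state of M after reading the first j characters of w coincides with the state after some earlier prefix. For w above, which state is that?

C

Run of M on w = p p p q q q q p:
  step 0: A  (start)
  step 1: C  (read p: A→C)
  step 2: E  (read p: C→E)
  step 3: C  (read p: E→C)   ← first repeat (C seen earlier)
  step 4: D  (read q: C→D)
  step 5: E  (read q: D→E)
  step 6: E  (read q: E→E)
  step 7: E  (read q: E→E)
  step 8: C  (read p: E→C)

The earliest repeat is at step j = 3: M is in C, which it already visited at step i = 1.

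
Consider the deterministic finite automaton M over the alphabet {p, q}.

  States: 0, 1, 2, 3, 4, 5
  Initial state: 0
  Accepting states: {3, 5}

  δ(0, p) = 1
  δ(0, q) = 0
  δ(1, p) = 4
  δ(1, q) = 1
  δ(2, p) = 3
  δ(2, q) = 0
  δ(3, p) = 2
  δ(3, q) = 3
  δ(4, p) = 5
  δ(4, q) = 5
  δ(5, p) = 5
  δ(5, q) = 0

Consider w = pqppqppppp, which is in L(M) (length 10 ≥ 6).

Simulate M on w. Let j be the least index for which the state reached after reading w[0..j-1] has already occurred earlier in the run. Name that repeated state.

1

Run of M on w = p q p p q p p p p p:
  step 0: 0  (start)
  step 1: 1  (read p: 0→1)
  step 2: 1  (read q: 1→1)   ← first repeat (1 seen earlier)
  step 3: 4  (read p: 1→4)
  step 4: 5  (read p: 4→5)
  step 5: 0  (read q: 5→0)
  step 6: 1  (read p: 0→1)
  step 7: 4  (read p: 1→4)
  step 8: 5  (read p: 4→5)
  step 9: 5  (read p: 5→5)
  step 10: 5  (read p: 5→5)

The earliest repeat is at step j = 2: M is in 1, which it already visited at step i = 1.
With |Q| = 6, pigeonhole forces a state repeat no later than step 6; the substring read between the first and second visits to that state can be pumped.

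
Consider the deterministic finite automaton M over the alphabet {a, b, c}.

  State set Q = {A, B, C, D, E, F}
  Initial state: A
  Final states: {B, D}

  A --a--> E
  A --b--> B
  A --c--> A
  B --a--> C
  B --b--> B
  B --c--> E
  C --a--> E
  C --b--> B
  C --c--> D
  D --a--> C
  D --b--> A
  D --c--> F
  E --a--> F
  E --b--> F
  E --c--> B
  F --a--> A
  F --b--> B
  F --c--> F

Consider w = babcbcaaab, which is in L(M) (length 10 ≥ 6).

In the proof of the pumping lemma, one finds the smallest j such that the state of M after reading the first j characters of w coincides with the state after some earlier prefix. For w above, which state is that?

B

State sequence: A -b-> B -a-> C -b-> B -c-> E -b-> F -c-> F -a-> A -a-> E -a-> F -b-> B
First repeat at step 3: B was already visited.

The earliest repeat is at step j = 3: M is in B, which it already visited at step i = 1.
The DFA has 6 states, so the proof of the pumping lemma guarantees a repeated state among the first 6+1 visited; the segment between the two visits is the pumpable y.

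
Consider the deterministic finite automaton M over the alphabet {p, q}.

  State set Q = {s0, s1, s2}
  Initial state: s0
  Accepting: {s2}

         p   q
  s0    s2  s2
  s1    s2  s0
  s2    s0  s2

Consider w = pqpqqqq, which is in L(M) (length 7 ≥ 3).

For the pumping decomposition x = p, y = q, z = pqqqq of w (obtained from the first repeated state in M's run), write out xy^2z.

xy^2z = p·q·q·pqqqq = pqqpqqqq.
Reading y = q takes M from s2 back to s2, so after x·y·y the machine is still in s2, and z then leads to the accepting state s2. Hence pqqpqqqq ∈ L(M).

pqqpqqqq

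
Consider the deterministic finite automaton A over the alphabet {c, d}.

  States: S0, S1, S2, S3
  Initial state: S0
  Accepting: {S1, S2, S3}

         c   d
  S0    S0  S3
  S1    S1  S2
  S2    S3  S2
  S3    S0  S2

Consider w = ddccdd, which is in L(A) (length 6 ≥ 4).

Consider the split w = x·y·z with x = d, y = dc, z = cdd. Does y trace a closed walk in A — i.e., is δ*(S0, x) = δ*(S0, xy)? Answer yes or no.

yes

State sequence: S0 -d-> S3 -d-> S2 -c-> S3

After x (step 1): S3. After xy (step 3): S3.
They match, so y = dc drives A around a cycle from S3 back to itself; pumping y any number of times keeps A in S3 before reading z, and xyⁱz ∈ L(A) for every i ≥ 0.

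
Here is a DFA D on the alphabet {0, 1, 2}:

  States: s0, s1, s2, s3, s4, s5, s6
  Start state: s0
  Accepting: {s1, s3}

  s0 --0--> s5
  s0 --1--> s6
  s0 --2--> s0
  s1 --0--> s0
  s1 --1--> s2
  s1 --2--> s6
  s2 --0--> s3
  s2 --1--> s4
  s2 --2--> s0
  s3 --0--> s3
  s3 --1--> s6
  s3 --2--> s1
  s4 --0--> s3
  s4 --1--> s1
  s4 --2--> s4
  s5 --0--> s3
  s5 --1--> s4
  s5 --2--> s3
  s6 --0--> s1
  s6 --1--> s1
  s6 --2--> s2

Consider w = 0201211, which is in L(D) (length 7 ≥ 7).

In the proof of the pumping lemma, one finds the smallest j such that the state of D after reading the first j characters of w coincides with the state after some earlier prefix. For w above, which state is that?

s3

State sequence: s0 -0-> s5 -2-> s3 -0-> s3 -1-> s6 -2-> s2 -1-> s4 -1-> s1
First repeat at step 3: s3 was already visited.

The earliest repeat is at step j = 3: D is in s3, which it already visited at step i = 2.
The DFA has 7 states, so the proof of the pumping lemma guarantees a repeated state among the first 7+1 visited; the segment between the two visits is the pumpable y.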